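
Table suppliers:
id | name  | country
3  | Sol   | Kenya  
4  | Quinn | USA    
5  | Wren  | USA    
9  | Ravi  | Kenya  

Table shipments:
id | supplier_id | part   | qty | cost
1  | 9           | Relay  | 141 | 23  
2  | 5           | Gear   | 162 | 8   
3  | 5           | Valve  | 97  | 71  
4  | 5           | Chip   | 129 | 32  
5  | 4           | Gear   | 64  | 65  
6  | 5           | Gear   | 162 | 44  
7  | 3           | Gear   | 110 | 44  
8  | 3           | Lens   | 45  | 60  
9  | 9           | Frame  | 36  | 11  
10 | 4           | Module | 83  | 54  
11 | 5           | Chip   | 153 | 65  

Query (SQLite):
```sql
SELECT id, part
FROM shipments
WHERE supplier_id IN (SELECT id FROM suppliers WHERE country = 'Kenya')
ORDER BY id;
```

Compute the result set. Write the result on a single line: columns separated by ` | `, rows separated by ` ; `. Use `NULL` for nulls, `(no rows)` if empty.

1 | Relay ; 7 | Gear ; 8 | Lens ; 9 | Frame

Inner query: suppliers.id where country = 'Kenya'.
Outer: keep shipments rows whose supplier_id is in that set.
Inner query → {3, 9}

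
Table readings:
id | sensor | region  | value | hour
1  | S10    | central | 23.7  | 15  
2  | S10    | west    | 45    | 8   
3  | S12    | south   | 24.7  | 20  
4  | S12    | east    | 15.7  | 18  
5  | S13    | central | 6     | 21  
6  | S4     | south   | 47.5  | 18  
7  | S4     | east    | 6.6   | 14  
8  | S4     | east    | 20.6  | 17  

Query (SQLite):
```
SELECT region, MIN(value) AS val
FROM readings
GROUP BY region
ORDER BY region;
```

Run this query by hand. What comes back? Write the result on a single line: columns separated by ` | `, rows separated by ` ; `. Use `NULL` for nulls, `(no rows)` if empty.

central | 6 ; east | 6.6 ; south | 24.7 ; west | 45

Partition readings by region; compute MIN(value) within each group.
  central: ids {1, 5} → MIN(value)=6
  east: ids {4, 7, 8} → MIN(value)=6.6
  south: ids {3, 6} → MIN(value)=24.7
  west: ids {2} → MIN(value)=45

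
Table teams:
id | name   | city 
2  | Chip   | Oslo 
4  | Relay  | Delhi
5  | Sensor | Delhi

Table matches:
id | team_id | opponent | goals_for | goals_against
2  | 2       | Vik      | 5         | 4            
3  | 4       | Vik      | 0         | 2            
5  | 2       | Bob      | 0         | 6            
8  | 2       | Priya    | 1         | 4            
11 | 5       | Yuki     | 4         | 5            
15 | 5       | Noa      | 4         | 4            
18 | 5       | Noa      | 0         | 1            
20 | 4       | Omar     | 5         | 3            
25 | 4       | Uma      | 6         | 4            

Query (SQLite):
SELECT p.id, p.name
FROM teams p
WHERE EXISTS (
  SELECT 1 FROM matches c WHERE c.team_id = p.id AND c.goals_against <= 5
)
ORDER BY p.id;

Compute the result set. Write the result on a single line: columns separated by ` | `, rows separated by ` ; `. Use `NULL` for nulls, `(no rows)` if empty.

2 | Chip ; 4 | Relay ; 5 | Sensor

For each teams row, check whether any matches with matching team_id has goals_against <= 5.
Keep rows where that is true.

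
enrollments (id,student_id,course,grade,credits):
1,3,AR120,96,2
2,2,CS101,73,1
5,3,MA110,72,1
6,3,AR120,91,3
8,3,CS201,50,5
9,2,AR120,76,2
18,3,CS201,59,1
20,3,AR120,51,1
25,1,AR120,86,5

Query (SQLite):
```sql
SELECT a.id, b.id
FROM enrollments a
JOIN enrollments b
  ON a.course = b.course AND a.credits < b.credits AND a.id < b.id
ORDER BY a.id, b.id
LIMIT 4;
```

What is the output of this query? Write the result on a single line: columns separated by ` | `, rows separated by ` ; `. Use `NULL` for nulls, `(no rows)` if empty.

Pairs (a,b) with same course, a.credits < b.credits, a.id < b.id.
course groups: AR120:{1,6,9,20,25} CS101:{2} CS201:{8,18} MA110:{5}
Ordered by (a.id, b.id); first 4.

1 | 6 ; 1 | 25 ; 6 | 25 ; 9 | 25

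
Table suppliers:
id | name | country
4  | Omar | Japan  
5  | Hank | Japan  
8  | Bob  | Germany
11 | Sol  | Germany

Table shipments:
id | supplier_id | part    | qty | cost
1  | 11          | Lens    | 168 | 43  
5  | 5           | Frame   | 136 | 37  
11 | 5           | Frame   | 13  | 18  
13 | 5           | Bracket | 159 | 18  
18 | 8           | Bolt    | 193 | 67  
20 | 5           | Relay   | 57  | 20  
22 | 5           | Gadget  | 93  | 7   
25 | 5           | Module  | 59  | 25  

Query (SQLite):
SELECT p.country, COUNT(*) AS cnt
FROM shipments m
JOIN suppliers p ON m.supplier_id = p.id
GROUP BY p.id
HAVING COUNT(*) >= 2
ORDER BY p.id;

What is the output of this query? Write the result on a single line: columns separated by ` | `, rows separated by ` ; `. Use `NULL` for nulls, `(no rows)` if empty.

Join each shipments row to its suppliers via supplier_id.
Group joined rows by suppliers.id; compute COUNT(*) per group.
HAVING: keep groups with count ≥ 2.
  5: ids {5, 11, 13, 20, 22, 25} → COUNT(*)=6
  8: ids {18} → COUNT(*)=1
  11: ids {1} → COUNT(*)=1

Japan | 6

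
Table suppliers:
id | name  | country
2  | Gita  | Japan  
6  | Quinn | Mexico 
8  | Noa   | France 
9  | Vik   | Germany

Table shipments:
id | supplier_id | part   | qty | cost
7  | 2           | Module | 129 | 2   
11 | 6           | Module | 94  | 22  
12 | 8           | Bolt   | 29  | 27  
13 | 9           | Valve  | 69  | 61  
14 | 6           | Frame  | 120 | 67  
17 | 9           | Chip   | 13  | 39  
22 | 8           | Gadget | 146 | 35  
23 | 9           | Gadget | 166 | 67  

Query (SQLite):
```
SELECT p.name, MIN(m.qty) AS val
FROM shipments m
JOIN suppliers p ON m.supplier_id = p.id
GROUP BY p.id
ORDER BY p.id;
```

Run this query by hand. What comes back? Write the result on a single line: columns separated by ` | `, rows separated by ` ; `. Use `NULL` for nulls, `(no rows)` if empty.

Join each shipments row to its suppliers via supplier_id.
Group joined rows by suppliers.id; compute MIN(m.qty) per group.
  2: ids {7} → MIN(m.qty)=129
  6: ids {11, 14} → MIN(m.qty)=94
  8: ids {12, 22} → MIN(m.qty)=29
  9: ids {13, 17, 23} → MIN(m.qty)=13

Gita | 129 ; Quinn | 94 ; Noa | 29 ; Vik | 13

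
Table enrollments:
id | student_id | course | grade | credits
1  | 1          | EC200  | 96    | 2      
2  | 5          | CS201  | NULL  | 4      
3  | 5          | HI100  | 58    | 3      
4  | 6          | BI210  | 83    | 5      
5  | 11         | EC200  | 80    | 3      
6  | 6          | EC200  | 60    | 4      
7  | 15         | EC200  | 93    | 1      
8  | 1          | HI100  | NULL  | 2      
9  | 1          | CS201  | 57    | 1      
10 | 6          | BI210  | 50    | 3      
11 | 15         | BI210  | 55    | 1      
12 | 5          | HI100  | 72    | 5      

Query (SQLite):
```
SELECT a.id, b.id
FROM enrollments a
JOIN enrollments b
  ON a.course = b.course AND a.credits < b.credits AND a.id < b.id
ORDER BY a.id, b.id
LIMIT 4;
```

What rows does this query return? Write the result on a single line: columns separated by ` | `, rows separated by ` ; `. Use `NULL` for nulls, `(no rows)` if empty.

Pairs (a,b) with same course, a.credits < b.credits, a.id < b.id.
course groups: BI210:{4,10,11} CS201:{2,9} EC200:{1,5,6,7} HI100:{3,8,12}
Ordered by (a.id, b.id); first 4.

1 | 5 ; 1 | 6 ; 3 | 12 ; 5 | 6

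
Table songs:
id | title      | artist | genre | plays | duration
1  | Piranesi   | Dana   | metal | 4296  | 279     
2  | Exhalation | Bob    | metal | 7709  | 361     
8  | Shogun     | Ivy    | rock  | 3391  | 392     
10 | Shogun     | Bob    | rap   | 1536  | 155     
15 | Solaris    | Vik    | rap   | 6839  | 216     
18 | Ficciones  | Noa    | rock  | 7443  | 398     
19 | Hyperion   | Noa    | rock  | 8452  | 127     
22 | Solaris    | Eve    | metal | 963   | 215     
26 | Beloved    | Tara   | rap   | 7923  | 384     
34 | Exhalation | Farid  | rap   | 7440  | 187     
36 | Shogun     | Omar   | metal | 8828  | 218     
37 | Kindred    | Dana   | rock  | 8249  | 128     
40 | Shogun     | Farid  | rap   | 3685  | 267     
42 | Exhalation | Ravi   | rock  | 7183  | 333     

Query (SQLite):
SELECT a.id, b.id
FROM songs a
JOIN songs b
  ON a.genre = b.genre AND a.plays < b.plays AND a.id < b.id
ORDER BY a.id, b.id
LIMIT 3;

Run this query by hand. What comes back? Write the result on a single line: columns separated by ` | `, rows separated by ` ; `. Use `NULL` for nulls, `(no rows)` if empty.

1 | 2 ; 1 | 36 ; 2 | 36

Pairs (a,b) with same genre, a.plays < b.plays, a.id < b.id.
genre groups: metal:{1,2,22,36} rap:{10,15,26,34,40} rock:{8,18,19,37,42}
Ordered by (a.id, b.id); first 3.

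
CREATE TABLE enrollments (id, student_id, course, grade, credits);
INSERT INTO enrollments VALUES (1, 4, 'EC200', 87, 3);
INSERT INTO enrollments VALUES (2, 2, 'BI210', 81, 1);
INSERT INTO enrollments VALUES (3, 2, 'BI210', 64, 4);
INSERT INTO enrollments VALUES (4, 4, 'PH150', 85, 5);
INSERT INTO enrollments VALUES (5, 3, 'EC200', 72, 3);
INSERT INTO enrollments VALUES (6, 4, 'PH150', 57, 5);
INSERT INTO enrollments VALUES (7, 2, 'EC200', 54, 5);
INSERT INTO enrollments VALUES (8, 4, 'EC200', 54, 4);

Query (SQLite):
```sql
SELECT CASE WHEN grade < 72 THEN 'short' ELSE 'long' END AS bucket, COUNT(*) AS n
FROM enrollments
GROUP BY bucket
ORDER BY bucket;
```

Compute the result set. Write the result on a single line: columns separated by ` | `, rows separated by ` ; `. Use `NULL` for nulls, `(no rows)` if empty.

long | 4 ; short | 4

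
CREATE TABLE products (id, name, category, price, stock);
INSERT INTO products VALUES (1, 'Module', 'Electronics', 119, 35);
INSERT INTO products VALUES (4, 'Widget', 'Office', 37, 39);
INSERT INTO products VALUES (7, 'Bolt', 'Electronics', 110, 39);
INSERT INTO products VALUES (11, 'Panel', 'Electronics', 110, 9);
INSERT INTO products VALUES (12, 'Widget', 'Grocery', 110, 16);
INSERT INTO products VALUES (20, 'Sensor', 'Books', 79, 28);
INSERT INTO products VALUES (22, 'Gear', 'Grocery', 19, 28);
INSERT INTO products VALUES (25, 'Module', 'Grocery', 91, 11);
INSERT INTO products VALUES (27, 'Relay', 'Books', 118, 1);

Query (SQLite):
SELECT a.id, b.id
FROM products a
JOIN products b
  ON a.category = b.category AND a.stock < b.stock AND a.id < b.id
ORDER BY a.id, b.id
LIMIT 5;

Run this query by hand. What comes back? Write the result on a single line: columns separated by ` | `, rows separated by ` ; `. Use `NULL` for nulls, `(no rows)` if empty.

Pairs (a,b) with same category, a.stock < b.stock, a.id < b.id.
category groups: Books:{20,27} Electronics:{1,7,11} Grocery:{12,22,25} Office:{4}
Ordered by (a.id, b.id); first 5.

1 | 7 ; 12 | 22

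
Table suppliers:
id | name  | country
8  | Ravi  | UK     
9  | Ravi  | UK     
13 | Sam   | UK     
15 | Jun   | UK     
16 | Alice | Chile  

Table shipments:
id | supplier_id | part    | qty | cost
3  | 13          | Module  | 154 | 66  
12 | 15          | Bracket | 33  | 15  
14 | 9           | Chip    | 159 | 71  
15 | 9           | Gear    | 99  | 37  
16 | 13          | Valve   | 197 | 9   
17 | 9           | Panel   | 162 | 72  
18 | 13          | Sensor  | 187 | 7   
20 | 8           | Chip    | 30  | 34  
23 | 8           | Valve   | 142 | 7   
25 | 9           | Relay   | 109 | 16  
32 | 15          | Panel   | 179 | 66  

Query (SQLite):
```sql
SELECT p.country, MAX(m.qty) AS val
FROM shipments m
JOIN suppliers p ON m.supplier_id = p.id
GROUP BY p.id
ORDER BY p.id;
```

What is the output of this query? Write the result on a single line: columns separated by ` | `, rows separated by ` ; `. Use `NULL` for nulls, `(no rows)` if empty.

Join each shipments row to its suppliers via supplier_id.
Group joined rows by suppliers.id; compute MAX(m.qty) per group.
  8: ids {20, 23} → MAX(m.qty)=142
  9: ids {14, 15, 17, 25} → MAX(m.qty)=162
  13: ids {3, 16, 18} → MAX(m.qty)=197
  15: ids {12, 32} → MAX(m.qty)=179

UK | 142 ; UK | 162 ; UK | 197 ; UK | 179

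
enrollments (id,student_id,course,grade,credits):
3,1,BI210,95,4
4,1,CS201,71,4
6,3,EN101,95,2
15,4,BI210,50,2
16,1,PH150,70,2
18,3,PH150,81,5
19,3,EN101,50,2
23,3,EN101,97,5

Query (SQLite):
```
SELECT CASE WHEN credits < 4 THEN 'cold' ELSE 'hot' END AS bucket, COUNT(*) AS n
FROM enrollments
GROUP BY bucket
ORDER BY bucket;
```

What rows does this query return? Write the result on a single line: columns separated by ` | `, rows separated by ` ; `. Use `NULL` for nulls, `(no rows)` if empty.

cold | 4 ; hot | 4

Bucket rows by credits < 4 → 'cold' else 'hot'; count each bucket.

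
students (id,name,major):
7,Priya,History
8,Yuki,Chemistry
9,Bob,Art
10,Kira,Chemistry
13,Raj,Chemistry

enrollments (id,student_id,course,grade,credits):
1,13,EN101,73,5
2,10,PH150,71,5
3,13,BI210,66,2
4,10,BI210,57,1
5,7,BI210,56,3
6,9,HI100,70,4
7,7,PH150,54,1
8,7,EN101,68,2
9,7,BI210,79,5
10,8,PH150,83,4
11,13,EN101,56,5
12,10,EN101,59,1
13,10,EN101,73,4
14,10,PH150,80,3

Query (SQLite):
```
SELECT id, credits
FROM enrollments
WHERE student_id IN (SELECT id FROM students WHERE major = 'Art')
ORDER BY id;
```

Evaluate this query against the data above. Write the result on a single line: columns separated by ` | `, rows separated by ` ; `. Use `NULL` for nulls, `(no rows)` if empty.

6 | 4

Inner query: students.id where major = 'Art'.
Outer: keep enrollments rows whose student_id is in that set.
Inner query → {9}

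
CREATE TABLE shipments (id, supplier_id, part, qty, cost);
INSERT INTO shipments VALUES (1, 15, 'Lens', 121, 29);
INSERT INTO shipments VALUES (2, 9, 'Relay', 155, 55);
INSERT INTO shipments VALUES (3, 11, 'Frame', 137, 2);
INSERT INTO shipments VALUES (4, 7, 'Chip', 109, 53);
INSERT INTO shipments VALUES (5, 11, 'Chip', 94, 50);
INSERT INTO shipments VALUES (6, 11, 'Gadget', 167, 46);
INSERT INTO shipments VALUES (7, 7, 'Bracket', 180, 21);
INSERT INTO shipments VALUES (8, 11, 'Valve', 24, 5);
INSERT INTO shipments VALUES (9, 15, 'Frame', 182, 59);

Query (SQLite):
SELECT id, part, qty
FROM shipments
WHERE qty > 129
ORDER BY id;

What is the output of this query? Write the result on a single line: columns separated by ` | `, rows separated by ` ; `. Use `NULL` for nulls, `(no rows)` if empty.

2 | Relay | 155 ; 3 | Frame | 137 ; 6 | Gadget | 167 ; 7 | Bracket | 180 ; 9 | Frame | 182

qty > 129: ids {2, 3, 6, 7, 9}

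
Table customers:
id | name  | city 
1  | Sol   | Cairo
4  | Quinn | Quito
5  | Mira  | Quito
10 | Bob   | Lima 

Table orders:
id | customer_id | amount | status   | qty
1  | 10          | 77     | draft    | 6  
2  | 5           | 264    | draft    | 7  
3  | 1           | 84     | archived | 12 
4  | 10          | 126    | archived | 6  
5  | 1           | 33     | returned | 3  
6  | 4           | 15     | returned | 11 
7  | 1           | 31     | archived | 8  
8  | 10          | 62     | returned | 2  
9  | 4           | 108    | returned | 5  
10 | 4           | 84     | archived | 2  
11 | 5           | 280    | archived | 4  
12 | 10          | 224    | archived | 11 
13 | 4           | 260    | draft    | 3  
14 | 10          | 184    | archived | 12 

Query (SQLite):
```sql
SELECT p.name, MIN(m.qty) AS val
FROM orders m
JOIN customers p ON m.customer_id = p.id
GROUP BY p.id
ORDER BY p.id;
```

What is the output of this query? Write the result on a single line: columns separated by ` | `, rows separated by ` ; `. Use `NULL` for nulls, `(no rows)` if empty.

Sol | 3 ; Quinn | 2 ; Mira | 4 ; Bob | 2

Join each orders row to its customers via customer_id.
Group joined rows by customers.id; compute MIN(m.qty) per group.
  1: ids {3, 5, 7} → MIN(m.qty)=3
  4: ids {6, 9, 10, 13} → MIN(m.qty)=2
  5: ids {2, 11} → MIN(m.qty)=4
  10: ids {1, 4, 8, 12, 14} → MIN(m.qty)=2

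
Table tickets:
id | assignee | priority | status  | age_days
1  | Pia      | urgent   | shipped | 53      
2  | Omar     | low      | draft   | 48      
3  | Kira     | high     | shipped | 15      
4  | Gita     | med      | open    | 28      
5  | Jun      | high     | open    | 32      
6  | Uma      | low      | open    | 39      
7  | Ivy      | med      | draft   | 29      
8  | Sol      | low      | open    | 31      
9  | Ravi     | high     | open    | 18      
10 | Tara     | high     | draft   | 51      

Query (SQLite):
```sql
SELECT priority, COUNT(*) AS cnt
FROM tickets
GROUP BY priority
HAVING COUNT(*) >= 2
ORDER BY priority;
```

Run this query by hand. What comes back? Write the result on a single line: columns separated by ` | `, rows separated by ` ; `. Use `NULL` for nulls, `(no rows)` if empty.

Partition tickets by priority; compute COUNT(*) within each group.
HAVING: keep groups with count ≥ 2.
  high: ids {3, 5, 9, 10} → COUNT(*)=4
  low: ids {2, 6, 8} → COUNT(*)=3
  med: ids {4, 7} → COUNT(*)=2
  urgent: ids {1} → COUNT(*)=1

high | 4 ; low | 3 ; med | 2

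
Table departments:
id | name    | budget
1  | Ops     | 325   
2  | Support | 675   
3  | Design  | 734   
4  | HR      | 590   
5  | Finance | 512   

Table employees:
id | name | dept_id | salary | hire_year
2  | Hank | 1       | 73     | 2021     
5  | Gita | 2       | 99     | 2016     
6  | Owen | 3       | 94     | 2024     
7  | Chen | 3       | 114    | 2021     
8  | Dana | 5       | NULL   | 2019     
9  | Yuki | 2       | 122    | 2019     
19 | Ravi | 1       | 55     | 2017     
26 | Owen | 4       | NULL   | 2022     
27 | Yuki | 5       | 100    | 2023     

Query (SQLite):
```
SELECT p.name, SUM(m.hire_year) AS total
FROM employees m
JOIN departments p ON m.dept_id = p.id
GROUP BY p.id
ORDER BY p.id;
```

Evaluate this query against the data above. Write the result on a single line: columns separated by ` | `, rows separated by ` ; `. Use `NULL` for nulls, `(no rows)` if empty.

Ops | 4038 ; Support | 4035 ; Design | 4045 ; HR | 2022 ; Finance | 4042

Join each employees row to its departments via dept_id.
Group joined rows by departments.id; compute SUM(m.hire_year) per group.
  1: ids {2, 19} → SUM(m.hire_year)=4038
  2: ids {5, 9} → SUM(m.hire_year)=4035
  3: ids {6, 7} → SUM(m.hire_year)=4045
  4: ids {26} → SUM(m.hire_year)=2022
  5: ids {8, 27} → SUM(m.hire_year)=4042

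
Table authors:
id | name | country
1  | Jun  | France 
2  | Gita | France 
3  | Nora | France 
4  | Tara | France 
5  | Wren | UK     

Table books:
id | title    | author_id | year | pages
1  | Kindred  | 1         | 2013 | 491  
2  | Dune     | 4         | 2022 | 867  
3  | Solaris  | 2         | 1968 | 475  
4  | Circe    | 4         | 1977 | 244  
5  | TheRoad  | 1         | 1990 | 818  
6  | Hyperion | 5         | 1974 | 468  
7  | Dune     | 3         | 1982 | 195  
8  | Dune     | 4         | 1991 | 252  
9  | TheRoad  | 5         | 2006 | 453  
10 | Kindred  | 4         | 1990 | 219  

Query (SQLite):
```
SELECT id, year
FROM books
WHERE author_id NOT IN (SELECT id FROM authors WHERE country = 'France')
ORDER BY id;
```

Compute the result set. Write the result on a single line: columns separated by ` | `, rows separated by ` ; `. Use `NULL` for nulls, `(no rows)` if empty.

6 | 1974 ; 9 | 2006

Inner query: authors.id where country = 'France'.
Outer: keep books rows whose author_id is not in that set.
Inner query → {1, 2, 3, 4}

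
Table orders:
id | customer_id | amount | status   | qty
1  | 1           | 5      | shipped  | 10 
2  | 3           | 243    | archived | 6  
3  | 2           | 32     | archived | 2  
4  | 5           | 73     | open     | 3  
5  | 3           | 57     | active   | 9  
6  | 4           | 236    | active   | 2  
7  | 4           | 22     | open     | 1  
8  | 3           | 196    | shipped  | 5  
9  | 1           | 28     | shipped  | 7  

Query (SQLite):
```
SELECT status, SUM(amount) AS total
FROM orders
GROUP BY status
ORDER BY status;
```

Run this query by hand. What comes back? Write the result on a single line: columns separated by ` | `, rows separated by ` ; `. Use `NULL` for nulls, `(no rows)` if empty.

Partition orders by status; compute SUM(amount) within each group.
  active: ids {5, 6} → SUM(amount)=293
  archived: ids {2, 3} → SUM(amount)=275
  open: ids {4, 7} → SUM(amount)=95
  shipped: ids {1, 8, 9} → SUM(amount)=229

active | 293 ; archived | 275 ; open | 95 ; shipped | 229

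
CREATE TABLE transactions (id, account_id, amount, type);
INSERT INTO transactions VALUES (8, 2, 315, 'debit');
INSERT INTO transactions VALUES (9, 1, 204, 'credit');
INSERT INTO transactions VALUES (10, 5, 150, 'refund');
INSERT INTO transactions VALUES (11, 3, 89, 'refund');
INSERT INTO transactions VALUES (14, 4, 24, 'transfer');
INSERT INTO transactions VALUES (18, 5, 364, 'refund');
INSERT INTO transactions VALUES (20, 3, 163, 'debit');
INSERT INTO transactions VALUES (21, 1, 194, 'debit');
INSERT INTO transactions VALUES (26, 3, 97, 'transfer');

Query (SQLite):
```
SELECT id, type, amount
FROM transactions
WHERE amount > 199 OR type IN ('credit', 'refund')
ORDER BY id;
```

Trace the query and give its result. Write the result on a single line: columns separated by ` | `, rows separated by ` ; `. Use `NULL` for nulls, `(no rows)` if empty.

8 | debit | 315 ; 9 | credit | 204 ; 10 | refund | 150 ; 11 | refund | 89 ; 18 | refund | 364

amount > 199: ids {8, 9, 18}
type IN ('credit', 'refund'): ids {9, 10, 11, 18}
Combine with OR.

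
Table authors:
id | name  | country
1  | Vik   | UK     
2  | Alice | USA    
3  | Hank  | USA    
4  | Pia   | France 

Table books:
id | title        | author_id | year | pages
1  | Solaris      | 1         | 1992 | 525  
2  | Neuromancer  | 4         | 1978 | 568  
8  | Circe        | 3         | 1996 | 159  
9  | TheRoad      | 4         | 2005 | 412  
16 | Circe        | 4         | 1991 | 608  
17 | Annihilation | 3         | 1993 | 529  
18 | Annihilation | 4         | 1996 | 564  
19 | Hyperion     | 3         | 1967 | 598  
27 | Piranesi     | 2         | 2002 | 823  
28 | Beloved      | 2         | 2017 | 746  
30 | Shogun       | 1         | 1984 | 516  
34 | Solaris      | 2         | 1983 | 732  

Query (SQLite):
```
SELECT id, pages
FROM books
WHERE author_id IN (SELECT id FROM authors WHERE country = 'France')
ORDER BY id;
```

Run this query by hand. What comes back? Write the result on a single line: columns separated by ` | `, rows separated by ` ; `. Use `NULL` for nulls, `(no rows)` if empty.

2 | 568 ; 9 | 412 ; 16 | 608 ; 18 | 564

Inner query: authors.id where country = 'France'.
Outer: keep books rows whose author_id is in that set.
Inner query → {4}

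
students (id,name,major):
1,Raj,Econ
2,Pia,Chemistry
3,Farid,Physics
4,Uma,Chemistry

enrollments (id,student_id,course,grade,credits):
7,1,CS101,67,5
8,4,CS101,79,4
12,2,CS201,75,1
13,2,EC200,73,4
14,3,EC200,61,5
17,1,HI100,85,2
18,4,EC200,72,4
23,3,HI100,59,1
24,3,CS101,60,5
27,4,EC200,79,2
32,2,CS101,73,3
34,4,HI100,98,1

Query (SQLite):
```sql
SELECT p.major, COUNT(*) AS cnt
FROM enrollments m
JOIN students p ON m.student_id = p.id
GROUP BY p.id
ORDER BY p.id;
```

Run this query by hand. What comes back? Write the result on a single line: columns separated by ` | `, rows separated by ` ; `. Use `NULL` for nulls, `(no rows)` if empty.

Econ | 2 ; Chemistry | 3 ; Physics | 3 ; Chemistry | 4

Join each enrollments row to its students via student_id.
Group joined rows by students.id; compute COUNT(*) per group.
  1: ids {7, 17} → COUNT(*)=2
  2: ids {12, 13, 32} → COUNT(*)=3
  3: ids {14, 23, 24} → COUNT(*)=3
  4: ids {8, 18, 27, 34} → COUNT(*)=4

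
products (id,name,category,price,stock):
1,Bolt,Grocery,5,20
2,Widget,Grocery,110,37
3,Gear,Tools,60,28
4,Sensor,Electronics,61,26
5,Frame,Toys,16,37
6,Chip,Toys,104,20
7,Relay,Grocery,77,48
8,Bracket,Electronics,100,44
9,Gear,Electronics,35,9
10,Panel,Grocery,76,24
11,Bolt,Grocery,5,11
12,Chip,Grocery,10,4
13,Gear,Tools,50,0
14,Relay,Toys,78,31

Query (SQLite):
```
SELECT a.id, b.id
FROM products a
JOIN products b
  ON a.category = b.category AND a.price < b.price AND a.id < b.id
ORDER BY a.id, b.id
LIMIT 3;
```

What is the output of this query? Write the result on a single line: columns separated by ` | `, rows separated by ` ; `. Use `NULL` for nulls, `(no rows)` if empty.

1 | 2 ; 1 | 7 ; 1 | 10

Pairs (a,b) with same category, a.price < b.price, a.id < b.id.
category groups: Electronics:{4,8,9} Grocery:{1,2,7,10,11,12} Tools:{3,13} Toys:{5,6,14}
Ordered by (a.id, b.id); first 3.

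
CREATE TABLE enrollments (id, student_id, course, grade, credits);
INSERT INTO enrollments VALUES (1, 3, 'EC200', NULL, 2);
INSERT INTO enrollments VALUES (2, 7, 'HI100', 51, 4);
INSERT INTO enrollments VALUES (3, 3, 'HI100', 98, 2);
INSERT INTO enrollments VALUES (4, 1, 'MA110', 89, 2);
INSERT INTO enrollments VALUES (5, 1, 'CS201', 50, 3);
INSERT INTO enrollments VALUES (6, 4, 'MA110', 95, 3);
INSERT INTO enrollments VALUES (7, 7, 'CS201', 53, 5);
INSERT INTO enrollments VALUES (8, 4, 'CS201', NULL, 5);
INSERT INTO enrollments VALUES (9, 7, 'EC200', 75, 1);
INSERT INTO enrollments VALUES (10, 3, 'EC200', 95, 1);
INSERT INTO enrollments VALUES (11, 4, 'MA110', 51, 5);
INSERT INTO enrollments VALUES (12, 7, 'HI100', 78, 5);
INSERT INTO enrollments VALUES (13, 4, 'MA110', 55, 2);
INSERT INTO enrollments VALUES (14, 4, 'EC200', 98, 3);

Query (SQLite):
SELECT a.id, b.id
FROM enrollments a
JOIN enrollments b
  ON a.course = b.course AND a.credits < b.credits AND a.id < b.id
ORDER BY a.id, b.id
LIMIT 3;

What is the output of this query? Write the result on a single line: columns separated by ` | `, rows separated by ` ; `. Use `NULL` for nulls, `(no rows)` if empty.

1 | 14 ; 2 | 12 ; 3 | 12

Pairs (a,b) with same course, a.credits < b.credits, a.id < b.id.
course groups: CS201:{5,7,8} EC200:{1,9,10,14} HI100:{2,3,12} MA110:{4,6,11,13}
Ordered by (a.id, b.id); first 3.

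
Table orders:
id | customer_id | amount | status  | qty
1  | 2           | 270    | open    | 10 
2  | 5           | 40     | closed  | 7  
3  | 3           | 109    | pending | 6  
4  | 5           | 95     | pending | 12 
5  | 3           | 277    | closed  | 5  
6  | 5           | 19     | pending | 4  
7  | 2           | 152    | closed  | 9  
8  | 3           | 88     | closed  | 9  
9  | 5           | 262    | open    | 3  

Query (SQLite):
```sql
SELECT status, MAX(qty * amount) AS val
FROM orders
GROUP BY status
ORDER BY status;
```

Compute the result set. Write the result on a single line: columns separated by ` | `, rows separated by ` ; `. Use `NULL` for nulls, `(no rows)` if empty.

closed | 1385 ; open | 2700 ; pending | 1140

For each row compute qty * amount.
Group by status; take MAX of the expression per group.
  closed: ids {2, 5, 7, 8} → MAX(qty * amount)=1385
  open: ids {1, 9} → MAX(qty * amount)=2700
  pending: ids {3, 4, 6} → MAX(qty * amount)=1140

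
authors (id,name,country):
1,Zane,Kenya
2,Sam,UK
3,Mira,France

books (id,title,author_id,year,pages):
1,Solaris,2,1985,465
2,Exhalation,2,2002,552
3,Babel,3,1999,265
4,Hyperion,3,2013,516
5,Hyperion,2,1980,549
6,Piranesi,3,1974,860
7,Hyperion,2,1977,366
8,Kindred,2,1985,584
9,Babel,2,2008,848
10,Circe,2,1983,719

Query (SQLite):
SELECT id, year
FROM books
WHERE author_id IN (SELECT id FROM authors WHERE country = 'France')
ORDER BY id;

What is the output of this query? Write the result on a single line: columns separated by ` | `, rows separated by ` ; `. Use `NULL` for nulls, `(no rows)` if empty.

3 | 1999 ; 4 | 2013 ; 6 | 1974

Inner query: authors.id where country = 'France'.
Outer: keep books rows whose author_id is in that set.
Inner query → {3}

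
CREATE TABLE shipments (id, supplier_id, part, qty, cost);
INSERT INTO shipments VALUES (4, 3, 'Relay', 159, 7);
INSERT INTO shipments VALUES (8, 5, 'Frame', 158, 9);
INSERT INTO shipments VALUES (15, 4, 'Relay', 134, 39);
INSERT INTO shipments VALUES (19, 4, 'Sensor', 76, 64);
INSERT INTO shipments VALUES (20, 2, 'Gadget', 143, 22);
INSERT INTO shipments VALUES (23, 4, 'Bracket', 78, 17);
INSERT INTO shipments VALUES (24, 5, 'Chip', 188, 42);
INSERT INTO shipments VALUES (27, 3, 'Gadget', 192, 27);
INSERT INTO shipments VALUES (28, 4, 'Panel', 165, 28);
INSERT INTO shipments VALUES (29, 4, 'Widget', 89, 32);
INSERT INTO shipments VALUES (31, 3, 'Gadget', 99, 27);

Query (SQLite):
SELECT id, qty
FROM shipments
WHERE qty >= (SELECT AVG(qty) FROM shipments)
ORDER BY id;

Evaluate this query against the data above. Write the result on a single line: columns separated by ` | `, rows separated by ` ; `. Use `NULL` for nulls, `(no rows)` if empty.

Scalar subquery: AVG(qty) over all shipments rows = 134.636364 (≈; comparison uses full precision).
Keep rows where qty >= that value.

4 | 159 ; 8 | 158 ; 20 | 143 ; 24 | 188 ; 27 | 192 ; 28 | 165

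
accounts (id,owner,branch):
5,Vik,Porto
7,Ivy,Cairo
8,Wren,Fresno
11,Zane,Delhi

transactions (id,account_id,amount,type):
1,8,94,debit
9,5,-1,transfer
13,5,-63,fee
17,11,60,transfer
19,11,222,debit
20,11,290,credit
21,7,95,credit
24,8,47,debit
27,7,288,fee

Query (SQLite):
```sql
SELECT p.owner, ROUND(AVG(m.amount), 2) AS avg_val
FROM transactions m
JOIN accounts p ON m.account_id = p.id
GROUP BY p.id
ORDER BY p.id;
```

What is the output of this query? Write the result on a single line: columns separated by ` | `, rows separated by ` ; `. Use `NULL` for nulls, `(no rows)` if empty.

Join each transactions row to its accounts via account_id.
Group joined rows by accounts.id; compute ROUND(AVG(m.amount), 2) per group.
  5: ids {9, 13} → ROUND(AVG(m.amount), 2)=-32
  7: ids {21, 27} → ROUND(AVG(m.amount), 2)=191.5
  8: ids {1, 24} → ROUND(AVG(m.amount), 2)=70.5
  11: ids {17, 19, 20} → ROUND(AVG(m.amount), 2)=190.67

Vik | -32 ; Ivy | 191.5 ; Wren | 70.5 ; Zane | 190.67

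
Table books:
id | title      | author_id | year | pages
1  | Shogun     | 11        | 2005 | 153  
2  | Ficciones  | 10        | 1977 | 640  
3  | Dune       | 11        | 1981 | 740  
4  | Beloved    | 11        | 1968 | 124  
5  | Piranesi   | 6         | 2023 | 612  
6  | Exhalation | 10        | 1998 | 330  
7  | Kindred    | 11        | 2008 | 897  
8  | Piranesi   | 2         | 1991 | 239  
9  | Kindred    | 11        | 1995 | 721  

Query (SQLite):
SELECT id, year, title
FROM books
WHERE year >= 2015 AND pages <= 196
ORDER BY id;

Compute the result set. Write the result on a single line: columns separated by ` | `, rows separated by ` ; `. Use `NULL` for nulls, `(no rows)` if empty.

(no rows)

year >= 2015: ids {5}
pages <= 196: ids {1, 4}
Combine with AND.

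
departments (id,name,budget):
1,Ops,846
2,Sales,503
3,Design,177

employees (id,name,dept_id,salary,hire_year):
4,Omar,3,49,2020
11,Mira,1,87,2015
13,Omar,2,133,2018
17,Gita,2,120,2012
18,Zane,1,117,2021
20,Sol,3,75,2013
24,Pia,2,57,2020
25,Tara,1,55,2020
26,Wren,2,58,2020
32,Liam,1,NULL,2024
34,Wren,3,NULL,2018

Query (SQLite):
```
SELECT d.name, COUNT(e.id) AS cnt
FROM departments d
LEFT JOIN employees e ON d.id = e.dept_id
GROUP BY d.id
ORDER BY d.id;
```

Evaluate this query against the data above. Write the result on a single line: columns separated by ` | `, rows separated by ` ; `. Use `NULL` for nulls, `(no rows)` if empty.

LEFT JOIN keeps every departments row; unmatched ones get NULL for employees columns.
Group by departments.id and compute COUNT(e.id). COUNT(col) of an all-NULL group is 0.
  1: ids {11, 18, 25, 32} → COUNT(e.id)=4
  2: ids {13, 17, 24, 26} → COUNT(e.id)=4
  3: ids {4, 20, 34} → COUNT(e.id)=3

Ops | 4 ; Sales | 4 ; Design | 3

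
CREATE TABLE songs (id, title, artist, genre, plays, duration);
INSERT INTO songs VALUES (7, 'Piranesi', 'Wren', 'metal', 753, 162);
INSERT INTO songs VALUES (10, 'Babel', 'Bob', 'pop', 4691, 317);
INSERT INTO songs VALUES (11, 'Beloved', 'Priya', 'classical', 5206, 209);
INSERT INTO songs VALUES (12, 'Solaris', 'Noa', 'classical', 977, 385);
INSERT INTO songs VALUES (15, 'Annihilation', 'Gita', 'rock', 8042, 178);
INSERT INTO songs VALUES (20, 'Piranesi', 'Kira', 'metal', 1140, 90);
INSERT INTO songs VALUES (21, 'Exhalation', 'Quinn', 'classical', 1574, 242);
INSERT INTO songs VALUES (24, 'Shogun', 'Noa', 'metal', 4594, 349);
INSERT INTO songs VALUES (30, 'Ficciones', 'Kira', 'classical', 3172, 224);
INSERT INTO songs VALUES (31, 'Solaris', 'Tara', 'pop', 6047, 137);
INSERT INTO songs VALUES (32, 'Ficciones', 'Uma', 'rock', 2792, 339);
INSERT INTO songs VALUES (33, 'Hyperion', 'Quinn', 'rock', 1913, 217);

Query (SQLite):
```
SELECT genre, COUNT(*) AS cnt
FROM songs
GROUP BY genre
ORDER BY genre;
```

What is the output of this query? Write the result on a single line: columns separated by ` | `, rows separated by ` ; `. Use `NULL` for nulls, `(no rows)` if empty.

classical | 4 ; metal | 3 ; pop | 2 ; rock | 3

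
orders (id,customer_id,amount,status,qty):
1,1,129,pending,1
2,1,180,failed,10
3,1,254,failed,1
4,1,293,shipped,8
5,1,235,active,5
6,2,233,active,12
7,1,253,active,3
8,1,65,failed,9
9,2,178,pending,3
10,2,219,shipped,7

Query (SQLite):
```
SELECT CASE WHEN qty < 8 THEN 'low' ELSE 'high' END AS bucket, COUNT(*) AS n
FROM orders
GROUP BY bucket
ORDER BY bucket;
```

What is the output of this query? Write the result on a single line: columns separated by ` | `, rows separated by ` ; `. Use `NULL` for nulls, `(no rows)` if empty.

high | 4 ; low | 6

Bucket rows by qty < 8 → 'low' else 'high'; count each bucket.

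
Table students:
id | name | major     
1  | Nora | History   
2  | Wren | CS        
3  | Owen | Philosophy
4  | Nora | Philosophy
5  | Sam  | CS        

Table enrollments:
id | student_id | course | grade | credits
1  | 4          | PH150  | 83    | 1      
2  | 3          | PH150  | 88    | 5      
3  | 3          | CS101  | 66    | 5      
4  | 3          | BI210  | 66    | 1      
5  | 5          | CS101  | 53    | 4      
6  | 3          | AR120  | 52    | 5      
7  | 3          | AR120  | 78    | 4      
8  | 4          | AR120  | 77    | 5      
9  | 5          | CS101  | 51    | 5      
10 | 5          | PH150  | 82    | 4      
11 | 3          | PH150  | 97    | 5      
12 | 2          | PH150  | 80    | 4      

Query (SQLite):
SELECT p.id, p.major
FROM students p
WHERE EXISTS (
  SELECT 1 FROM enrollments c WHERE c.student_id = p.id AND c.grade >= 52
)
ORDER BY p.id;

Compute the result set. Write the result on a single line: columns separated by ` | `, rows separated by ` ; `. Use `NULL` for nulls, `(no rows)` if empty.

2 | CS ; 3 | Philosophy ; 4 | Philosophy ; 5 | CS

For each students row, check whether any enrollments with matching student_id has grade >= 52.
Keep rows where that is true.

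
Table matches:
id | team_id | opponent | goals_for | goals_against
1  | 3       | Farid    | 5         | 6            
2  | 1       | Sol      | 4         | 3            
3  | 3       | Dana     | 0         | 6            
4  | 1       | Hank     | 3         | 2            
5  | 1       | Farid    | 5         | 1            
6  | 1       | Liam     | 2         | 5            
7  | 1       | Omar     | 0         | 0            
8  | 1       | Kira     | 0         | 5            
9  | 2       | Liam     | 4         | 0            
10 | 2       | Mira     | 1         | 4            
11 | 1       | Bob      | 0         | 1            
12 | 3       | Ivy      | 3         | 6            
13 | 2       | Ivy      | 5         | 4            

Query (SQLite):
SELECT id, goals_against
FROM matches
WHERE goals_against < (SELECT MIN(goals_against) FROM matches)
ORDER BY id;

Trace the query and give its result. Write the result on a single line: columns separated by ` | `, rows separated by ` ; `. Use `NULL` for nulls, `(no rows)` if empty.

(no rows)

Scalar subquery: MIN(goals_against) over all matches rows = 0.
Keep rows where goals_against < that value.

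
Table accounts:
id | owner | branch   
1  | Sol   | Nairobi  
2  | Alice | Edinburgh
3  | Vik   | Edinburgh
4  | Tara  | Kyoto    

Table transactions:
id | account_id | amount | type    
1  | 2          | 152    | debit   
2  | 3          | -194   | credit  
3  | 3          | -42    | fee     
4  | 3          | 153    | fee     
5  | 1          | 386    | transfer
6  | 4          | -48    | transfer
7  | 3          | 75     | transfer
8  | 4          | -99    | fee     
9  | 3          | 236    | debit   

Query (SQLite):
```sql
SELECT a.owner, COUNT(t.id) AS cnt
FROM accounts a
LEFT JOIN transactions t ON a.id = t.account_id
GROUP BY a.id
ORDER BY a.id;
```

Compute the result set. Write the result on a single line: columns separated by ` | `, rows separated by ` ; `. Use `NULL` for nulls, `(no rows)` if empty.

LEFT JOIN keeps every accounts row; unmatched ones get NULL for transactions columns.
Group by accounts.id and compute COUNT(t.id). COUNT(col) of an all-NULL group is 0.
  1: ids {5} → COUNT(t.id)=1
  2: ids {1} → COUNT(t.id)=1
  3: ids {2, 3, 4, 7, 9} → COUNT(t.id)=5
  4: ids {6, 8} → COUNT(t.id)=2

Sol | 1 ; Alice | 1 ; Vik | 5 ; Tara | 2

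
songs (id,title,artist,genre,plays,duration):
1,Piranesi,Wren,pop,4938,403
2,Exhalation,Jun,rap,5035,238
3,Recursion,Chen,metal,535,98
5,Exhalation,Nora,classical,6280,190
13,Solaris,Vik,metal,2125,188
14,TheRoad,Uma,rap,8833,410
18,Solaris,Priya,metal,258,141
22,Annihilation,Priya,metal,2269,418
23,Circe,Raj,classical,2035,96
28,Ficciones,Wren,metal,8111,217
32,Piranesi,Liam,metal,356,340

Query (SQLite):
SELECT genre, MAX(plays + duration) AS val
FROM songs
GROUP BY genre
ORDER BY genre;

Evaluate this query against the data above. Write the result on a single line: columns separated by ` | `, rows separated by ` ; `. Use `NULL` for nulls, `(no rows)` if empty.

classical | 6470 ; metal | 8328 ; pop | 5341 ; rap | 9243

For each row compute plays + duration.
Group by genre; take MAX of the expression per group.
  classical: ids {5, 23} → MAX(plays + duration)=6470
  metal: ids {3, 13, 18, 22, 28, 32} → MAX(plays + duration)=8328
  pop: ids {1} → MAX(plays + duration)=5341
  rap: ids {2, 14} → MAX(plays + duration)=9243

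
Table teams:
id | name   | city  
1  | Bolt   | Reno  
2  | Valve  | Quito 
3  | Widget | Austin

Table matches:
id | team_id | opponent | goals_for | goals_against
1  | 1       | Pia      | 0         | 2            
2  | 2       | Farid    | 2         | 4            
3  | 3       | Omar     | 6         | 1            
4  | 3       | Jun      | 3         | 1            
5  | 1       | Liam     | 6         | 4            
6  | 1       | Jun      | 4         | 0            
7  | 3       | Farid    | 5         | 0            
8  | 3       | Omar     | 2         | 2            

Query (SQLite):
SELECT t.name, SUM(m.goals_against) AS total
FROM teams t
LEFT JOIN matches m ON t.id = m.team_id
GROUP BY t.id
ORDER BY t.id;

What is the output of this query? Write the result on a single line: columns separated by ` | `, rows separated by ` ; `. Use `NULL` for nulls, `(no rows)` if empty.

Bolt | 6 ; Valve | 4 ; Widget | 4

LEFT JOIN keeps every teams row; unmatched ones get NULL for matches columns.
Group by teams.id and compute SUM(m.goals_against). SUM over an all-NULL group is NULL.
  1: ids {1, 5, 6} → SUM(m.goals_against)=6
  2: ids {2} → SUM(m.goals_against)=4
  3: ids {3, 4, 7, 8} → SUM(m.goals_against)=4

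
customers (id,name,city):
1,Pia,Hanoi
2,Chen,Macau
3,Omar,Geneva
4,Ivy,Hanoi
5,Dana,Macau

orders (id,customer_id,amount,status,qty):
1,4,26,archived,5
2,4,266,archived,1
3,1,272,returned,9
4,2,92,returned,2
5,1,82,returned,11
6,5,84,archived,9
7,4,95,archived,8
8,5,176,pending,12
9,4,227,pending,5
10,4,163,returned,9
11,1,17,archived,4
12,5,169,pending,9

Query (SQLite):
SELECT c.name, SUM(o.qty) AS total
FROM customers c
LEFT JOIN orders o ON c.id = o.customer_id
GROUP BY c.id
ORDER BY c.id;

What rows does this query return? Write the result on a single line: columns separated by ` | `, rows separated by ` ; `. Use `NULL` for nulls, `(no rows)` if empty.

LEFT JOIN keeps every customers row; unmatched ones get NULL for orders columns.
Group by customers.id and compute SUM(o.qty). SUM over an all-NULL group is NULL.
  1: ids {3, 5, 11} → SUM(o.qty)=24
  2: ids {4} → SUM(o.qty)=2
  3: ids {—} → SUM(o.qty)=NULL
  4: ids {1, 2, 7, 9, 10} → SUM(o.qty)=28
  5: ids {6, 8, 12} → SUM(o.qty)=30

Pia | 24 ; Chen | 2 ; Omar | NULL ; Ivy | 28 ; Dana | 30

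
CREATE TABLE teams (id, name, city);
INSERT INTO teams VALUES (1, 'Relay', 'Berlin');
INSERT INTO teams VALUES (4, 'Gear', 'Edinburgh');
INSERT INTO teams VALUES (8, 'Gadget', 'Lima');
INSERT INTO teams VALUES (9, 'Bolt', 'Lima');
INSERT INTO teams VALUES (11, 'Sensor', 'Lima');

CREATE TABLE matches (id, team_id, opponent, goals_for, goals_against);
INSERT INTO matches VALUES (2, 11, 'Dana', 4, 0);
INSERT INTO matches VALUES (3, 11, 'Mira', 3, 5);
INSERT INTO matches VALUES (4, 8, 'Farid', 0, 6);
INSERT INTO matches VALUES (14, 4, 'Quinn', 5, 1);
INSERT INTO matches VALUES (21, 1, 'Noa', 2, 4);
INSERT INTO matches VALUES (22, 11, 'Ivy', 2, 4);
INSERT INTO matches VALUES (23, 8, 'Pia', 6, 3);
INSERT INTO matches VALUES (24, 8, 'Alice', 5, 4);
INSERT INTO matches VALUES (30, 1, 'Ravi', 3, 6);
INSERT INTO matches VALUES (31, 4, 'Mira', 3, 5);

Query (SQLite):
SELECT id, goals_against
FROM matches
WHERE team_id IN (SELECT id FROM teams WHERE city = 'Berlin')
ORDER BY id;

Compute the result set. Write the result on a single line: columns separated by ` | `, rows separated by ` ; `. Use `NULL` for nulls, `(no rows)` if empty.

21 | 4 ; 30 | 6

Inner query: teams.id where city = 'Berlin'.
Outer: keep matches rows whose team_id is in that set.
Inner query → {1}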